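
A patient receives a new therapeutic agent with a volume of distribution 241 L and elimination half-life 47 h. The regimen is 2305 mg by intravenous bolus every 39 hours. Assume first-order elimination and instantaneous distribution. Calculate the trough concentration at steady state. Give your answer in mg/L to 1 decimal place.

12.3 mg/L

Over one 39-h interval, 39/47 ≈ 0.82979 half-lives elapse, leaving f ≈ 0.5626 of each dose.
At steady state, accumulation factor R = 1/(1 − e^(−kτ)) ≈ 2.2862.
Single-dose peak C₀ = D/Vd = 2305/241 ≈ 9.564 mg/L.
Cmax,ss = C₀/(1 − f) ≈ 9.564/0.4374 ≈ 21.866 mg/L.
One interval later, Cmin,ss = Cmax,ss·e^(−kτ) ≈ 21.866 × 0.5626 ≈ 12.302 mg/L.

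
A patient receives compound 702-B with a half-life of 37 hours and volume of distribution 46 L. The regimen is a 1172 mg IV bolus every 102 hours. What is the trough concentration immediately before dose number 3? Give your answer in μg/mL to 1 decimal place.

f = (1/2)^(τ/t½) = (1/2)^(102/37) ≈ 0.1480.
C₀ = D/Vd = 1172/46 ≈ 25.478 μg/mL.
Before the 3rd dose, 2 doses have been given. Superposition: Cmin = C₀·(f + f²).
≈ 25.478 × (0.1480 + 0.0219) ≈ 25.478 × 0.1699 ≈ 4.329 μg/mL.

4.3 μg/mL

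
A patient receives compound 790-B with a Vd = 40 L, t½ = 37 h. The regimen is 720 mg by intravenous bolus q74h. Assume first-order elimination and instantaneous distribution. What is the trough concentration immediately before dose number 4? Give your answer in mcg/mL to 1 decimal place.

f = (1/2)^(τ/t½) = (1/2)^(74/37) ≈ 0.2500.
C₀ = D/Vd = 720/40 ≈ 18.000 mcg/mL.
Before the 4th dose, 3 doses have been given. Superposition: Cmin = C₀·(f + f² + … + f^3).
≈ 18.000 × (0.2500 + 0.0625 + 0.0156) ≈ 18.000 × 0.3281 ≈ 5.906 mcg/mL.

5.9 mcg/mL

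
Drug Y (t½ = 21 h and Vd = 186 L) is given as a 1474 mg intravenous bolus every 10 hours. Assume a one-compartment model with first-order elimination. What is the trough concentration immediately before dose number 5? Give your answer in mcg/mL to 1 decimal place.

14.9 mcg/mL

f = (1/2)^(τ/t½) = (1/2)^(10/21) ≈ 0.7189.
C₀ = D/Vd = 1474/186 ≈ 7.925 mcg/mL.
Before the 5th dose, 4 doses have been given. Superposition: Cmin = C₀·(f + f² + … + f^4).
≈ 7.925 × (0.7189 + 0.5168 + 0.3715 + 0.2671) ≈ 7.925 × 1.8743 ≈ 14.854 mcg/mL.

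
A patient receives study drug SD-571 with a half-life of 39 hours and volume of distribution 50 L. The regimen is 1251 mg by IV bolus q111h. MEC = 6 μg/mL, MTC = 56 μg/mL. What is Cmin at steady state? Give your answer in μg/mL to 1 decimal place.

τ/t½ = 111/39 ≈ 2.8462, so fraction remaining f = (1/2)^(111/39) ≈ 0.1391.
Accumulation ratio R = 1/(1 − f) ≈ 1/0.8609 ≈ 1.1616.
Single-dose peak C₀ = D/Vd = 1251/50 ≈ 25.020 μg/mL.
Steady-state peak Cmax,ss = C₀·R ≈ 25.020 × 1.1616 ≈ 29.063 μg/mL.
Steady-state trough Cmin,ss = Cmax,ss·f ≈ 29.063 × 0.1391 ≈ 4.043 μg/mL.
Trough 4.0 μg/mL vs MEC 6 μg/mL: subtherapeutic.

4.0 μg/mL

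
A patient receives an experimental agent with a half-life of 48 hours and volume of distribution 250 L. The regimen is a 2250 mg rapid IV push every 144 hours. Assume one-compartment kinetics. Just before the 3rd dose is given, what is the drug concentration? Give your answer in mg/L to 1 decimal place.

1.3 mg/L

f = (1/2)^(τ/t½) = (1/2)^(144/48) ≈ 0.1250.
C₀ = D/Vd = 2250/250 ≈ 9.000 mg/L.
Before the 3rd dose, 2 doses have been given. Superposition: Cmin = C₀·(f + f²).
≈ 9.000 × (0.1250 + 0.0156) ≈ 9.000 × 0.1406 ≈ 1.265 mg/L.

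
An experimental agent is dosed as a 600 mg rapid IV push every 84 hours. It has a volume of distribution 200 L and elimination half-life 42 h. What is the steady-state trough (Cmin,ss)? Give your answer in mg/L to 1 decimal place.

1.0 mg/L

τ = 84 h = 2 half-lives, so f = (1/2)^2 = 0.25.
Accumulation ratio R = 1/(1 − f) = 1/0.75 = 4/3.
Single-dose peak C₀ = D/Vd = 600/200 = 3 mg/L.
Steady-state peak Cmax,ss = C₀·R = 3 × 4/3 ≈ 4.000 mg/L.
Steady-state trough Cmin,ss = Cmax,ss·f ≈ 4.000 × 0.25 ≈ 1.000 mg/L.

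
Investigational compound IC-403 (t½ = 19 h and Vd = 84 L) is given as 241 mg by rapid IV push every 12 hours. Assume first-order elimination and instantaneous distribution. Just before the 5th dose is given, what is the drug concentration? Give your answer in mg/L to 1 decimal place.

4.3 mg/L

f = (1/2)^(τ/t½) = (1/2)^(12/19) ≈ 0.6455.
C₀ = D/Vd = 241/84 ≈ 2.869 mg/L.
Before the 5th dose, 4 doses have been given. Superposition: Cmin = C₀·(f + f² + … + f^4).
≈ 2.869 × (0.6455 + 0.4167 + 0.2690 + 0.1736) ≈ 2.869 × 1.5048 ≈ 4.317 mg/L.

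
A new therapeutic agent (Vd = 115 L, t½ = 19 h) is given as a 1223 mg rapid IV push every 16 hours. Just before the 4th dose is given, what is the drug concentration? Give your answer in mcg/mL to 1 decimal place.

f = (1/2)^(τ/t½) = (1/2)^(16/19) ≈ 0.5578.
C₀ = D/Vd = 1223/115 ≈ 10.635 mcg/mL.
Before the 4th dose, 3 doses have been given. Superposition: Cmin = C₀·(f + f² + … + f^3).
≈ 10.635 × (0.5578 + 0.3111 + 0.1736) ≈ 10.635 × 1.0425 ≈ 11.087 mcg/mL.

11.1 mcg/mL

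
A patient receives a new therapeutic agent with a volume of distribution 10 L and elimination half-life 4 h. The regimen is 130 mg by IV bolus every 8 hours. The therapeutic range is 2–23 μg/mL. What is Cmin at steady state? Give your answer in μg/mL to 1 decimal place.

4.3 μg/mL

The dosing interval is 2 half-lives, so f = 2^(−2) = 0.25.
Accumulation ratio R = 1/(1 − f) = 1/0.75 = 4/3.
Single-dose peak C₀ = D/Vd = 130/10 = 13 μg/mL.
Steady-state peak Cmax,ss = C₀·R = 13 × 4/3 ≈ 17.333 μg/mL.
Steady-state trough Cmin,ss = Cmax,ss·f ≈ 17.333 × 0.25 ≈ 4.333 μg/mL.
Trough 4.3 μg/mL vs MEC 2 μg/mL: adequate.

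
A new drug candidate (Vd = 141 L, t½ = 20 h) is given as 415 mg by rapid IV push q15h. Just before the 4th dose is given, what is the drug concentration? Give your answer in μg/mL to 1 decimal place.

f = (1/2)^(τ/t½) = (1/2)^(15/20) ≈ 0.5946.
C₀ = D/Vd = 415/141 ≈ 2.943 μg/mL.
Before the 4th dose, 3 doses have been given. Superposition: Cmin = C₀·(f + f² + … + f^3).
≈ 2.943 × (0.5946 + 0.3535 + 0.2102) ≈ 2.943 × 1.1583 ≈ 3.409 μg/mL.

3.4 μg/mL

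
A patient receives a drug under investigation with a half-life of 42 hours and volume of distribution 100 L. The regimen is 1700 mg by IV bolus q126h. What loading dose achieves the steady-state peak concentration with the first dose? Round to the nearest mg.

f = (1/2)^(126/42) ≈ 0.125000; accumulation ratio R = 1/(1−f) ≈ 1.14286.
Loading dose to hit Cmax,ss on first dose: D_load = D_maint·R ≈ 1700 × 1.14286 ≈ 1942.86 mg.

1943 mg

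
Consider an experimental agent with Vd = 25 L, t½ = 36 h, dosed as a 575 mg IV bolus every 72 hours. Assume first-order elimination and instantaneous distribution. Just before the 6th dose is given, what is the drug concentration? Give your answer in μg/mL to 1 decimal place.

7.7 μg/mL

f = (1/2)^(τ/t½) = (1/2)^(72/36) ≈ 0.2500.
C₀ = D/Vd = 575/25 ≈ 23.000 μg/mL.
Before the 6th dose, 5 doses have been given. Superposition: Cmin = C₀·(f + f² + … + f^5).
≈ 23.000 × (0.2500 + 0.0625 + 0.0156 + 0.0039 + 0.0010) ≈ 23.000 × 0.3330 ≈ 7.659 μg/mL.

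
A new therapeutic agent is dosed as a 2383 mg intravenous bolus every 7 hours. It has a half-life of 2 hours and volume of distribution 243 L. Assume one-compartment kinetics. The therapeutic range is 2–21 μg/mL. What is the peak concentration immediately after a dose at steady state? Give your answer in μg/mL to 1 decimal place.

Over one 7-h interval, 7/2 ≈ 3.5 half-lives elapse, leaving f ≈ 0.0884 of each dose.
At steady state, accumulation factor R = 1/(1 − e^(−kτ)) ≈ 1.0970.
Each bolus raises the concentration by D/Vd = 2383/243 ≈ 9.807 μg/mL.
Steady-state peak Cmax,ss = C₀·R ≈ 9.807 × 1.0970 ≈ 10.758 μg/mL.
Peak 10.8 μg/mL vs MTC 21 μg/mL: below toxic threshold.

10.8 μg/mL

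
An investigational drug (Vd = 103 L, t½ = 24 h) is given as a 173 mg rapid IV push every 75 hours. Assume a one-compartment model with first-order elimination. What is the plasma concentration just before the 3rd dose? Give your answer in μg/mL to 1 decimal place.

f = (1/2)^(τ/t½) = (1/2)^(75/24) ≈ 0.1146.
C₀ = D/Vd = 173/103 ≈ 1.680 μg/mL.
Before the 3rd dose, 2 doses have been given. Superposition: Cmin = C₀·(f + f²).
≈ 1.680 × (0.1146 + 0.0131) ≈ 1.680 × 0.1277 ≈ 0.215 μg/mL.

0.2 μg/mL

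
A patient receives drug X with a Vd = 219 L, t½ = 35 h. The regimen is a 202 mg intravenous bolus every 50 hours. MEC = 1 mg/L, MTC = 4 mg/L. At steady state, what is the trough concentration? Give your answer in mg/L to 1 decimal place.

0.5 mg/L

k = ln2/t½ = ln2/35 ≈ 0.019804 h⁻¹; fraction remaining f = e^(−kτ) = e^(−0.019804×50) ≈ 0.3715.
Each bolus raises the concentration by D/Vd = 202/219 ≈ 0.922 mg/L.
Steady-state trough Cmin,ss = C₀·f/(1−f) ≈ 0.922 × 0.3715/0.6285 ≈ 0.545 mg/L.
Trough 0.5 mg/L vs MEC 1 mg/L: subtherapeutic.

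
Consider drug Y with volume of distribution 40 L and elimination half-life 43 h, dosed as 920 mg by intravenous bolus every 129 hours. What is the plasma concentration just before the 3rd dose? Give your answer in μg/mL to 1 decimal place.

3.2 μg/mL

f = (1/2)^(τ/t½) = (1/2)^(129/43) ≈ 0.1250.
C₀ = D/Vd = 920/40 ≈ 23.000 μg/mL.
Before the 3rd dose, 2 doses have been given. Superposition: Cmin = C₀·(f + f²).
≈ 23.000 × (0.1250 + 0.0156) ≈ 23.000 × 0.1406 ≈ 3.234 μg/mL.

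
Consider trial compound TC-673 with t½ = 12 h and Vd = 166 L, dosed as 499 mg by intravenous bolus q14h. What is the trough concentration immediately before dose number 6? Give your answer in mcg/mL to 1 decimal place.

2.4 mcg/mL

f = (1/2)^(τ/t½) = (1/2)^(14/12) ≈ 0.4454.
C₀ = D/Vd = 499/166 ≈ 3.006 mcg/mL.
Before the 6th dose, 5 doses have been given. Superposition: Cmin = C₀·(f + f² + … + f^5).
≈ 3.006 × (0.4454 + 0.1984 + 0.0884 + 0.0394 + 0.0175) ≈ 3.006 × 0.7891 ≈ 2.372 mcg/mL.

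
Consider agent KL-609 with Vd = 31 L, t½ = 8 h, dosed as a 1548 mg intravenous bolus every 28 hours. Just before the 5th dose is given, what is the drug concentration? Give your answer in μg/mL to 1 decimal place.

4.8 μg/mL

f = (1/2)^(τ/t½) = (1/2)^(28/8) ≈ 0.0884.
C₀ = D/Vd = 1548/31 ≈ 49.935 μg/mL.
Before the 5th dose, 4 doses have been given. Superposition: Cmin = C₀·(f + f² + … + f^4).
≈ 49.935 × (0.0884 + 0.0078 + 0.0007 + 0.0001) ≈ 49.935 × 0.0970 ≈ 4.844 μg/mL.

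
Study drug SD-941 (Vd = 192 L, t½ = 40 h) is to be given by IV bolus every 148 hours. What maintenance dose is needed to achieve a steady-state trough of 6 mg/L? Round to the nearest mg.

13819 mg

τ/t½ = 148/40 ≈ 3.7, so f = (1/2)^(148/40) ≈ 0.076947.
Cmin,ss = (D/Vd)·f/(1−f), so D = Cmin,ss·Vd·(1−f)/f.
D = 6 × 192 × (1−f)/f ≈ 6 × 192 × 11.99596 ≈ 13819.35 mg.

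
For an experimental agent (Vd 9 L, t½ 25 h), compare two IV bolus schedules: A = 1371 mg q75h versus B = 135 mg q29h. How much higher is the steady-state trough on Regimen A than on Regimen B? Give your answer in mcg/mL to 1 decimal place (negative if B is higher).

9.6 mcg/mL

Regimen A: f = (1/2)^(75/25) ≈ 0.1250; Cmin,ss = (1371/9)·f/(1−f) ≈ 21.762 mcg/mL.
Regimen B: f = (1/2)^(29/25) ≈ 0.4475; Cmin,ss = (135/9)·f/(1−f) ≈ 12.149 mcg/mL.
Difference ≈ 21.762 − 12.149 ≈ 9.613 mcg/mL.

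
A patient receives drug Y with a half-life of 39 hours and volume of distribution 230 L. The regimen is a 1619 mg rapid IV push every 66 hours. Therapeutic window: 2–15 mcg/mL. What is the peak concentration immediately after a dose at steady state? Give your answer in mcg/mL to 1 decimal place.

k = ln2/t½ = ln2/39 ≈ 0.017773 h⁻¹; fraction remaining f = e^(−kτ) = e^(−0.017773×66) ≈ 0.3094.
Accumulation ratio R = 1/(1 − f) ≈ 1/0.6906 ≈ 1.4480.
Single-dose peak C₀ = D/Vd = 1619/230 ≈ 7.039 mcg/mL.
Cmax,ss = C₀/(1 − f) ≈ 7.039/0.6906 ≈ 10.193 mcg/mL.
Peak 10.2 mcg/mL vs MTC 15 mcg/mL: below toxic threshold.

10.2 mcg/mL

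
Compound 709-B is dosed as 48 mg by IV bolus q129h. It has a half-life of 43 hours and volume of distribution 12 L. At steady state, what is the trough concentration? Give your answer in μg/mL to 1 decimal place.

The dosing interval is 3 half-lives, so f = 2^(−3) = 0.125.
At steady state, R = 1/(1 − 0.125) = 8/7.
Single-dose peak C₀ = D/Vd = 48/12 = 4 μg/mL.
Steady-state peak Cmax,ss = C₀·R = 4 × 8/7 ≈ 4.571 μg/mL.
Steady-state trough Cmin,ss = Cmax,ss·f ≈ 4.571 × 0.125 ≈ 0.571 μg/mL.

0.6 μg/mL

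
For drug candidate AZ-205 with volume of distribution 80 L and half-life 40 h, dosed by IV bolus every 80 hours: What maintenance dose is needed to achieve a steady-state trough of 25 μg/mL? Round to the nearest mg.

τ/t½ = 80/40 ≈ 2, so f = (1/2)^(80/40) ≈ 0.250000.
Cmin,ss = (D/Vd)·f/(1−f), so D = Cmin,ss·Vd·(1−f)/f.
D = 25 × 80 × (1−f)/f ≈ 25 × 80 × 3.00000 ≈ 6000.00 mg.

6000 mg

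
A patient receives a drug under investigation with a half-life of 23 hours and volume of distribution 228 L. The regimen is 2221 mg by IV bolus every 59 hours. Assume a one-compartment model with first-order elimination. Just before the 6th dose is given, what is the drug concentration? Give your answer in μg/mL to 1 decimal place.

f = (1/2)^(τ/t½) = (1/2)^(59/23) ≈ 0.1690.
C₀ = D/Vd = 2221/228 ≈ 9.741 μg/mL.
Before the 6th dose, 5 doses have been given. Superposition: Cmin = C₀·(f + f² + … + f^5).
≈ 9.741 × (0.1690 + 0.0286 + 0.0048 + 0.0008 + 0.0001) ≈ 9.741 × 0.2033 ≈ 1.980 μg/mL.

2.0 μg/mL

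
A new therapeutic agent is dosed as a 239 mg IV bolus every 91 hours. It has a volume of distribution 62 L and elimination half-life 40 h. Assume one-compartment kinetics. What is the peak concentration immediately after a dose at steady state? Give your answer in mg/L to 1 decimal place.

k = ln2/t½ = ln2/40 ≈ 0.017329 h⁻¹; fraction remaining f = e^(−kτ) = e^(−0.017329×91) ≈ 0.2066.
Accumulation ratio R = 1/(1 − f) ≈ 1/0.7934 ≈ 1.2604.
Single-dose peak C₀ = D/Vd = 239/62 ≈ 3.855 mg/L.
Steady-state peak Cmax,ss = C₀·R ≈ 3.855 × 1.2604 ≈ 4.859 mg/L.

4.9 mg/L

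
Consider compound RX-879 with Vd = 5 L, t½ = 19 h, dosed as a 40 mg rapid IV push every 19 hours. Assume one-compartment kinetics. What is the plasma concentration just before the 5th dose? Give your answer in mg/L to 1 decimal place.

7.5 mg/L

f = (1/2)^(τ/t½) = (1/2)^(19/19) ≈ 0.5000.
C₀ = D/Vd = 40/5 ≈ 8.000 mg/L.
Before the 5th dose, 4 doses have been given. Superposition: Cmin = C₀·(f + f² + … + f^4).
≈ 8.000 × (0.5000 + 0.2500 + 0.1250 + 0.0625) ≈ 8.000 × 0.9375 ≈ 7.500 mg/L.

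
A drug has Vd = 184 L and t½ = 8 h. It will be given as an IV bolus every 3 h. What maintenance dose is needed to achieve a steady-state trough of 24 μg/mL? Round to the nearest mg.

τ/t½ = 3/8 ≈ 0.375, so f = (1/2)^(3/8) ≈ 0.771105.
Cmin,ss = (D/Vd)·f/(1−f), so D = Cmin,ss·Vd·(1−f)/f.
D = 24 × 184 × (1−f)/f ≈ 24 × 184 × 0.29684 ≈ 1310.85 mg.

1311 mg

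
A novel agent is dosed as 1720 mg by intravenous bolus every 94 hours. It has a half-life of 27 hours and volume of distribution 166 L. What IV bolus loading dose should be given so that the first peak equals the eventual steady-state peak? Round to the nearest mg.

f = (1/2)^(94/27) ≈ 0.089530; accumulation ratio R = 1/(1−f) ≈ 1.09833.
Loading dose to hit Cmax,ss on first dose: D_load = D_maint·R ≈ 1720 × 1.09833 ≈ 1889.13 mg.

1889 mg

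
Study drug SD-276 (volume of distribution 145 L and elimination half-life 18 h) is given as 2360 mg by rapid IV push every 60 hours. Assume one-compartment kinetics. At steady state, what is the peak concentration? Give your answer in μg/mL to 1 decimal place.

18.1 μg/mL

k = ln2/t½ = ln2/18 ≈ 0.038508 h⁻¹; fraction remaining f = e^(−kτ) = e^(−0.038508×60) ≈ 0.0992.
At steady state, accumulation factor R = 1/(1 − e^(−kτ)) ≈ 1.1101.
Each bolus raises the concentration by D/Vd = 2360/145 ≈ 16.276 μg/mL.
Cmax,ss = C₀/(1 − f) ≈ 16.276/0.9008 ≈ 18.068 μg/mL.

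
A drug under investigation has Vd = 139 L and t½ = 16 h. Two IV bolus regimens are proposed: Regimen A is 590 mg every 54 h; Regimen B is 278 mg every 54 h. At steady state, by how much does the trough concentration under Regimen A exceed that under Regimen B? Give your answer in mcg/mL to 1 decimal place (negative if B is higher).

Regimen A: f = (1/2)^(54/16) ≈ 0.0964; Cmin,ss = (590/139)·f/(1−f) ≈ 0.453 mcg/mL.
Regimen B: f = (1/2)^(54/16) ≈ 0.0964; Cmin,ss = (278/139)·f/(1−f) ≈ 0.213 mcg/mL.
Difference ≈ 0.453 − 0.213 ≈ 0.240 mcg/mL.

0.2 mcg/mL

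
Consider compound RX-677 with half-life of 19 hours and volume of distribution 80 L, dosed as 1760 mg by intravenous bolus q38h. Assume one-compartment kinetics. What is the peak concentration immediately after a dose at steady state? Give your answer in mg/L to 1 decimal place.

29.3 mg/L

τ = 38 h = 2 half-lives, so f = (1/2)^2 = 0.25.
Accumulation ratio R = 1/(1 − f) = 1/0.75 = 4/3.
Single-dose peak C₀ = D/Vd = 1760/80 = 22 mg/L.
Steady-state peak Cmax,ss = C₀·R = 22 × 4/3 ≈ 29.333 mg/L.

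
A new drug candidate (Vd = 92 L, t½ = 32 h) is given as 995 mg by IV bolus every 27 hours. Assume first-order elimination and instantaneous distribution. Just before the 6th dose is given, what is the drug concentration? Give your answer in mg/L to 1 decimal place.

f = (1/2)^(τ/t½) = (1/2)^(27/32) ≈ 0.5572.
C₀ = D/Vd = 995/92 ≈ 10.815 mg/L.
Before the 6th dose, 5 doses have been given. Superposition: Cmin = C₀·(f + f² + … + f^5).
≈ 10.815 × (0.5572 + 0.3105 + 0.1730 + 0.0964 + 0.0537) ≈ 10.815 × 1.1908 ≈ 12.879 mg/L.

12.9 mg/L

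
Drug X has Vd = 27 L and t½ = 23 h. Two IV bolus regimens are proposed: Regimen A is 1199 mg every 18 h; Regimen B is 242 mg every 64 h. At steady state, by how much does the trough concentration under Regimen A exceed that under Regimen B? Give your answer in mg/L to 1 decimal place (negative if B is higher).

60.1 mg/L

Regimen A: f = (1/2)^(18/23) ≈ 0.5813; Cmin,ss = (1199/27)·f/(1−f) ≈ 61.653 mg/L.
Regimen B: f = (1/2)^(64/23) ≈ 0.1453; Cmin,ss = (242/27)·f/(1−f) ≈ 1.524 mg/L.
Difference ≈ 61.653 − 1.524 ≈ 60.129 mg/L.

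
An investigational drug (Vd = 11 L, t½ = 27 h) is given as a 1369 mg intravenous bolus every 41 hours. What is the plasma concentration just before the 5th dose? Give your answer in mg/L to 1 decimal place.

65.7 mg/L

f = (1/2)^(τ/t½) = (1/2)^(41/27) ≈ 0.3490.
C₀ = D/Vd = 1369/11 ≈ 124.455 mg/L.
Before the 5th dose, 4 doses have been given. Superposition: Cmin = C₀·(f + f² + … + f^4).
≈ 124.455 × (0.3490 + 0.1218 + 0.0425 + 0.0148) ≈ 124.455 × 0.5281 ≈ 65.725 mg/L.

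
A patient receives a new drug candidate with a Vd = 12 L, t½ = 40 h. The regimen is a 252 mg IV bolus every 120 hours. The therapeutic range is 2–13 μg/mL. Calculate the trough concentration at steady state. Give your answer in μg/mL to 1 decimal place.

3.0 μg/mL

τ = 120 h = 3 half-lives, so f = (1/2)^3 = 0.125.
Accumulation ratio R = 1/(1 − f) = 1/0.875 = 8/7.
Single-dose peak C₀ = D/Vd = 252/12 = 21 μg/mL.
Steady-state peak Cmax,ss = C₀·R = 21 × 8/7 ≈ 24.000 μg/mL.
Steady-state trough Cmin,ss = Cmax,ss·f ≈ 24.000 × 0.125 ≈ 3.000 μg/mL.
Trough 3.0 μg/mL vs MEC 2 μg/mL: adequate.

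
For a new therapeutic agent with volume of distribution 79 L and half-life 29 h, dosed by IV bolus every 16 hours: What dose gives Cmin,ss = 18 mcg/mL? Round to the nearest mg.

τ/t½ = 16/29 ≈ 0.55172, so f = (1/2)^(16/29) ≈ 0.682204.
Cmin,ss = (D/Vd)·f/(1−f), so D = Cmin,ss·Vd·(1−f)/f.
D = 18 × 79 × (1−f)/f ≈ 18 × 79 × 0.46584 ≈ 662.42 mg.

662 mg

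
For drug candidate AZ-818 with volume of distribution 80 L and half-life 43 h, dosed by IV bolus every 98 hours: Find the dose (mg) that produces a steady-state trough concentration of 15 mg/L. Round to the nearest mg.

τ/t½ = 98/43 ≈ 2.2791, so f = (1/2)^(98/43) ≈ 0.206031.
Cmin,ss = (D/Vd)·f/(1−f), so D = Cmin,ss·Vd·(1−f)/f.
D = 15 × 80 × (1−f)/f ≈ 15 × 80 × 3.85364 ≈ 4624.37 mg.

4624 mg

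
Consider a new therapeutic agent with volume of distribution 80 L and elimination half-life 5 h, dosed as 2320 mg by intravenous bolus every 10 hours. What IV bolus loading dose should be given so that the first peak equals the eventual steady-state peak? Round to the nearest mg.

3093 mg

f = (1/2)^(10/5) ≈ 0.250000; accumulation ratio R = 1/(1−f) ≈ 1.33333.
Loading dose to hit Cmax,ss on first dose: D_load = D_maint·R ≈ 2320 × 1.33333 ≈ 3093.33 mg.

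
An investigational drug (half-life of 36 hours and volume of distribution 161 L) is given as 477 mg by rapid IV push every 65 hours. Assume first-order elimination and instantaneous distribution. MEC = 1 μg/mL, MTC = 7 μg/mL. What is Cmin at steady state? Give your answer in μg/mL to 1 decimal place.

1.2 μg/mL

τ/t½ = 65/36 ≈ 1.8056, so fraction remaining f = (1/2)^(65/36) ≈ 0.2861.
Accumulation ratio R = 1/(1 − f) ≈ 1/0.7139 ≈ 1.4008.
Each bolus raises the concentration by D/Vd = 477/161 ≈ 2.963 μg/mL.
Steady-state peak Cmax,ss = C₀·R ≈ 2.963 × 1.4008 ≈ 4.151 μg/mL.
Steady-state trough Cmin,ss = Cmax,ss·f ≈ 4.151 × 0.2861 ≈ 1.188 μg/mL.
Trough 1.2 μg/mL vs MEC 1 μg/mL: adequate.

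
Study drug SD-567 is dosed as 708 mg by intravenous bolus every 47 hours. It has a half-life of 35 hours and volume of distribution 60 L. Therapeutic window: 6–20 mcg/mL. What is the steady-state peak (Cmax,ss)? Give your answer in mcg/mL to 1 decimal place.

19.5 mcg/mL

τ/t½ = 47/35 ≈ 1.3429, so fraction remaining f = (1/2)^(47/35) ≈ 0.3942.
Accumulation ratio R = 1/(1 − f) ≈ 1/0.6058 ≈ 1.6507.
Single-dose peak C₀ = D/Vd = 708/60 ≈ 11.800 mcg/mL.
Steady-state peak Cmax,ss = C₀·R ≈ 11.800 × 1.6507 ≈ 19.478 mcg/mL.
Peak 19.5 mcg/mL vs MTC 20 mcg/mL: below toxic threshold.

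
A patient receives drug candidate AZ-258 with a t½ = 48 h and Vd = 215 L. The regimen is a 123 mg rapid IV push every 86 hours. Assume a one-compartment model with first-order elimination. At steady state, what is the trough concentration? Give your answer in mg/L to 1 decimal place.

0.2 mg/L

k = ln2/t½ = ln2/48 ≈ 0.014441 h⁻¹; fraction remaining f = e^(−kτ) = e^(−0.014441×86) ≈ 0.2888.
Each bolus raises the concentration by D/Vd = 123/215 ≈ 0.572 mg/L.
Steady-state trough Cmin,ss = C₀·f/(1−f) ≈ 0.572 × 0.2888/0.7112 ≈ 0.232 mg/L.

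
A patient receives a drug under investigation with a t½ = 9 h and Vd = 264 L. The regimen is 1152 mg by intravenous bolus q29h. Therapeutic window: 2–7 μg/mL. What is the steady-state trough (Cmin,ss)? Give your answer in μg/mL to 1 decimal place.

k = ln2/t½ = ln2/9 ≈ 0.077016 h⁻¹; fraction remaining f = e^(−kτ) = e^(−0.077016×29) ≈ 0.1072.
At steady state, accumulation factor R = 1/(1 − e^(−kτ)) ≈ 1.1201.
Single-dose peak C₀ = D/Vd = 1152/264 ≈ 4.364 μg/mL.
Steady-state peak Cmax,ss = C₀·R ≈ 4.364 × 1.1201 ≈ 4.888 μg/mL.
Steady-state trough Cmin,ss = Cmax,ss·f ≈ 4.888 × 0.1072 ≈ 0.524 μg/mL.
Trough 0.5 μg/mL vs MEC 2 μg/mL: subtherapeutic.

0.5 μg/mL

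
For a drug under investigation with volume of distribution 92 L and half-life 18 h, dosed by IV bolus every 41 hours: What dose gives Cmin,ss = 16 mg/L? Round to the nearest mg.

τ/t½ = 41/18 ≈ 2.2778, so f = (1/2)^(41/18) ≈ 0.206215.
Cmin,ss = (D/Vd)·f/(1−f), so D = Cmin,ss·Vd·(1−f)/f.
D = 16 × 92 × (1−f)/f ≈ 16 × 92 × 3.84931 ≈ 5666.18 mg.

5666 mg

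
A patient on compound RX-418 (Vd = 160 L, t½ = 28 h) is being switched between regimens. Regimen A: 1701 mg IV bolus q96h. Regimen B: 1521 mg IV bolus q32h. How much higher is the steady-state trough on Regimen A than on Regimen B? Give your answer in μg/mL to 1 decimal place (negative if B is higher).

Regimen A: f = (1/2)^(96/28) ≈ 0.0929; Cmin,ss = (1701/160)·f/(1−f) ≈ 1.089 μg/mL.
Regimen B: f = (1/2)^(32/28) ≈ 0.4529; Cmin,ss = (1521/160)·f/(1−f) ≈ 7.869 μg/mL.
Difference ≈ 1.089 − 7.869 ≈ -6.780 μg/mL.

-6.8 μg/mL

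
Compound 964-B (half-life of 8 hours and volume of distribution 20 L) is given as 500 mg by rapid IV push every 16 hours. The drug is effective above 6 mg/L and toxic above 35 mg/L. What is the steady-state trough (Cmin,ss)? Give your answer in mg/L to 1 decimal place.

The dosing interval is 2 half-lives, so f = 2^(−2) = 0.25.
At steady state, R = 1/(1 − 0.25) = 4/3.
Single-dose peak C₀ = D/Vd = 500/20 = 25 mg/L.
Steady-state peak Cmax,ss = C₀·R = 25 × 4/3 ≈ 33.333 mg/L.
Steady-state trough Cmin,ss = Cmax,ss·f ≈ 33.333 × 0.25 ≈ 8.333 mg/L.
Trough 8.3 mg/L vs MEC 6 mg/L: adequate.

8.3 mg/L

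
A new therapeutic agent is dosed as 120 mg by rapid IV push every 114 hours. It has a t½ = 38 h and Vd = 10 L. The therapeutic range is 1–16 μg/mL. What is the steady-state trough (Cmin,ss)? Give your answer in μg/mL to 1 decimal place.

τ = 114 h = 3 half-lives, so f = (1/2)^3 = 0.125.
Accumulation ratio R = 1/(1 − f) = 1/0.875 = 8/7.
Single-dose peak C₀ = D/Vd = 120/10 = 12 μg/mL.
Steady-state peak Cmax,ss = C₀·R = 12 × 8/7 ≈ 13.714 μg/mL.
Steady-state trough Cmin,ss = Cmax,ss·f ≈ 13.714 × 0.125 ≈ 1.714 μg/mL.
Trough 1.7 μg/mL vs MEC 1 μg/mL: adequate.

1.7 μg/mL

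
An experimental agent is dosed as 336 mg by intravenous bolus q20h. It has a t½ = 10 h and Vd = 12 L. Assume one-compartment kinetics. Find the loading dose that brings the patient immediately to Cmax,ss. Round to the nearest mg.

448 mg

f = (1/2)^(20/10) ≈ 0.250000; accumulation ratio R = 1/(1−f) ≈ 1.33333.
Loading dose to hit Cmax,ss on first dose: D_load = D_maint·R ≈ 336 × 1.33333 ≈ 448.00 mg.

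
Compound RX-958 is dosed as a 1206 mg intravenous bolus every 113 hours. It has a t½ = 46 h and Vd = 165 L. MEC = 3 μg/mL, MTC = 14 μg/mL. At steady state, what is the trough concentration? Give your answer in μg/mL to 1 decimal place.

1.6 μg/mL

τ/t½ = 113/46 ≈ 2.4565, so fraction remaining f = (1/2)^(113/46) ≈ 0.1822.
At steady state, accumulation factor R = 1/(1 − e^(−kτ)) ≈ 1.2228.
Single-dose peak C₀ = D/Vd = 1206/165 ≈ 7.309 μg/mL.
Cmax,ss = C₀/(1 − f) ≈ 7.309/0.8178 ≈ 8.937 μg/mL.
One interval later, Cmin,ss = Cmax,ss·e^(−kτ) ≈ 8.937 × 0.1822 ≈ 1.628 μg/mL.
Trough 1.6 μg/mL vs MEC 3 μg/mL: subtherapeutic.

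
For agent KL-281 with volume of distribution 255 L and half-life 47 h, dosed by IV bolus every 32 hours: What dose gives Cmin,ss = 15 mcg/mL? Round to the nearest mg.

τ/t½ = 32/47 ≈ 0.68085, so f = (1/2)^(32/47) ≈ 0.623797.
Cmin,ss = (D/Vd)·f/(1−f), so D = Cmin,ss·Vd·(1−f)/f.
D = 15 × 255 × (1−f)/f ≈ 15 × 255 × 0.60309 ≈ 2306.82 mg.

2307 mg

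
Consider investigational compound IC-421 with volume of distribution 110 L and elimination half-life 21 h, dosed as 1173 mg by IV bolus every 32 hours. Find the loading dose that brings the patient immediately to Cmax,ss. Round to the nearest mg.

1798 mg

f = (1/2)^(32/21) ≈ 0.347766; accumulation ratio R = 1/(1−f) ≈ 1.53319.
Loading dose to hit Cmax,ss on first dose: D_load = D_maint·R ≈ 1173 × 1.53319 ≈ 1798.43 mg.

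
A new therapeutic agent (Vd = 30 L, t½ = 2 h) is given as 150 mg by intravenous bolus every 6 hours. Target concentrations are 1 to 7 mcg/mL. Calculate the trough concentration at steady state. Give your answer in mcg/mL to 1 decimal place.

τ = 6 h = 3 half-lives, so f = (1/2)^3 = 0.125.
Accumulation ratio R = 1/(1 − f) = 1/0.875 = 8/7.
Single-dose peak C₀ = D/Vd = 150/30 = 5 mcg/mL.
Steady-state peak Cmax,ss = C₀·R = 5 × 8/7 ≈ 5.714 mcg/mL.
Steady-state trough Cmin,ss = Cmax,ss·f ≈ 5.714 × 0.125 ≈ 0.714 mcg/mL.
Trough 0.7 mcg/mL vs MEC 1 mcg/mL: subtherapeutic.

0.7 mcg/mL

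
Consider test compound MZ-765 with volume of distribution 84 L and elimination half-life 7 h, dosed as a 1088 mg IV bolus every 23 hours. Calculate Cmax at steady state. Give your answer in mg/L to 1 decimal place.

τ/t½ = 23/7 ≈ 3.2857, so fraction remaining f = (1/2)^(23/7) ≈ 0.1025.
Accumulation ratio R = 1/(1 − f) ≈ 1/0.8975 ≈ 1.1142.
Each bolus raises the concentration by D/Vd = 1088/84 ≈ 12.952 mg/L.
Steady-state peak Cmax,ss = C₀·R ≈ 12.952 × 1.1142 ≈ 14.431 mg/L.

14.4 mg/L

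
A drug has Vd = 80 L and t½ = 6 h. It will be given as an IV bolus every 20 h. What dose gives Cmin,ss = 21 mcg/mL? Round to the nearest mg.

τ/t½ = 20/6 ≈ 3.3333, so f = (1/2)^(20/6) ≈ 0.099213.
Cmin,ss = (D/Vd)·f/(1−f), so D = Cmin,ss·Vd·(1−f)/f.
D = 21 × 80 × (1−f)/f ≈ 21 × 80 × 9.07932 ≈ 15253.26 mg.

15253 mg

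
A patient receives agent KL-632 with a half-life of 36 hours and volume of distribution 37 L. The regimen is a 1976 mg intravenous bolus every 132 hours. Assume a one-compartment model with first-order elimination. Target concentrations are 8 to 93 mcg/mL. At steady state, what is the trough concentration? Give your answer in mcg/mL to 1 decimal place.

4.6 mcg/mL

Over one 132-h interval, 132/36 ≈ 3.6667 half-lives elapse, leaving f ≈ 0.0787 of each dose.
Accumulation ratio R = 1/(1 − f) ≈ 1/0.9213 ≈ 1.0854.
Each bolus raises the concentration by D/Vd = 1976/37 ≈ 53.405 mcg/mL.
Steady-state peak Cmax,ss = C₀·R ≈ 53.405 × 1.0854 ≈ 57.966 mcg/mL.
One interval later, Cmin,ss = Cmax,ss·e^(−kτ) ≈ 57.966 × 0.0787 ≈ 4.562 mcg/mL.
Trough 4.6 mcg/mL vs MEC 8 mcg/mL: subtherapeutic.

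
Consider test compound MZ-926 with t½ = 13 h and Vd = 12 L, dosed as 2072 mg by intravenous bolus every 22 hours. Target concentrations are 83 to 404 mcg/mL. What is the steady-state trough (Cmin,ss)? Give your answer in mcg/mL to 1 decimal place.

77.4 mcg/mL

Over one 22-h interval, 22/13 ≈ 1.6923 half-lives elapse, leaving f ≈ 0.3094 of each dose.
At steady state, accumulation factor R = 1/(1 − e^(−kτ)) ≈ 1.4480.
Each bolus raises the concentration by D/Vd = 2072/12 ≈ 172.667 mcg/mL.
Steady-state peak Cmax,ss = C₀·R ≈ 172.667 × 1.4480 ≈ 250.022 mcg/mL.
Steady-state trough Cmin,ss = Cmax,ss·f ≈ 250.022 × 0.3094 ≈ 77.357 mcg/mL.
Trough 77.4 mcg/mL vs MEC 83 mcg/mL: subtherapeutic.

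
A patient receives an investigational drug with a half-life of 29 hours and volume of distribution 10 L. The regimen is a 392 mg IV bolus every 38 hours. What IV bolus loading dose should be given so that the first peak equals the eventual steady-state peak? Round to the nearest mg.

f = (1/2)^(38/29) ≈ 0.403224; accumulation ratio R = 1/(1−f) ≈ 1.67567.
Loading dose to hit Cmax,ss on first dose: D_load = D_maint·R ≈ 392 × 1.67567 ≈ 656.86 mg.

657 mg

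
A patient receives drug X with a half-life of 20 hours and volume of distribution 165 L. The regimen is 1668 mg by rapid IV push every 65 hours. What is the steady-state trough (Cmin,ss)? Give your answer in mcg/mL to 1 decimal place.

Over one 65-h interval, 65/20 ≈ 3.25 half-lives elapse, leaving f ≈ 0.1051 of each dose.
Each bolus raises the concentration by D/Vd = 1668/165 ≈ 10.109 mcg/mL.
Steady-state trough Cmin,ss = C₀·f/(1−f) ≈ 10.109 × 0.1051/0.8949 ≈ 1.187 mcg/mL.

1.2 mcg/mL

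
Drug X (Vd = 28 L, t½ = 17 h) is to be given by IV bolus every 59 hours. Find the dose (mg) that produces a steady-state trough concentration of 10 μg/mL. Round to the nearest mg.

τ/t½ = 59/17 ≈ 3.4706, so f = (1/2)^(59/17) ≈ 0.090209.
Cmin,ss = (D/Vd)·f/(1−f), so D = Cmin,ss·Vd·(1−f)/f.
D = 10 × 28 × (1−f)/f ≈ 10 × 28 × 10.08537 ≈ 2823.90 mg.

2824 mg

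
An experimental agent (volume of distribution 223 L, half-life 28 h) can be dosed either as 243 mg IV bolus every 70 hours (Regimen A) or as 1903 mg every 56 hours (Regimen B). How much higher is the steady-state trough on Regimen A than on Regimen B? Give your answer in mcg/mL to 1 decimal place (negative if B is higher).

Regimen A: f = (1/2)^(70/28) ≈ 0.1768; Cmin,ss = (243/223)·f/(1−f) ≈ 0.234 mcg/mL.
Regimen B: f = (1/2)^(56/28) ≈ 0.2500; Cmin,ss = (1903/223)·f/(1−f) ≈ 2.845 mcg/mL.
Difference ≈ 0.234 − 2.845 ≈ -2.611 mcg/mL.

-2.6 mcg/mL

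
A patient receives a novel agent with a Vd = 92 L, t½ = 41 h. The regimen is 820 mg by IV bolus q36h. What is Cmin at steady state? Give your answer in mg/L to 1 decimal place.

k = ln2/t½ = ln2/41 ≈ 0.016906 h⁻¹; fraction remaining f = e^(−kτ) = e^(−0.016906×36) ≈ 0.5441.
At steady state, accumulation factor R = 1/(1 − e^(−kτ)) ≈ 2.1935.
Each bolus raises the concentration by D/Vd = 820/92 ≈ 8.913 mg/L.
Cmax,ss = C₀/(1 − f) ≈ 8.913/0.4559 ≈ 19.550 mg/L.
One interval later, Cmin,ss = Cmax,ss·e^(−kτ) ≈ 19.550 × 0.5441 ≈ 10.637 mg/L.

10.6 mg/L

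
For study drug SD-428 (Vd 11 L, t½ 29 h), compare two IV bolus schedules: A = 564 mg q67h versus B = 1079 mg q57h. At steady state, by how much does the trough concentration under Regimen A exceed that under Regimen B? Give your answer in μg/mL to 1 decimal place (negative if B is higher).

Regimen A: f = (1/2)^(67/29) ≈ 0.2016; Cmin,ss = (564/11)·f/(1−f) ≈ 12.947 μg/mL.
Regimen B: f = (1/2)^(57/29) ≈ 0.2560; Cmin,ss = (1079/11)·f/(1−f) ≈ 33.752 μg/mL.
Difference ≈ 12.947 − 33.752 ≈ -20.805 μg/mL.

-20.8 μg/mL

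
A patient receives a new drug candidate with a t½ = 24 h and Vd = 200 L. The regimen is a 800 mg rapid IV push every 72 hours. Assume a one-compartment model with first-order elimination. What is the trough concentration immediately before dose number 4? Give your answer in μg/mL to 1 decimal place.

f = (1/2)^(τ/t½) = (1/2)^(72/24) ≈ 0.1250.
C₀ = D/Vd = 800/200 ≈ 4.000 μg/mL.
Before the 4th dose, 3 doses have been given. Superposition: Cmin = C₀·(f + f² + … + f^3).
≈ 4.000 × (0.1250 + 0.0156 + 0.0020) ≈ 4.000 × 0.1426 ≈ 0.570 μg/mL.

0.6 μg/mL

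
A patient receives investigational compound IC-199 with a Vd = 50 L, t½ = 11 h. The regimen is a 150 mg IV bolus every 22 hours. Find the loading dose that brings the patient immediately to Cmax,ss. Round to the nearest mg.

f = (1/2)^(22/11) ≈ 0.250000; accumulation ratio R = 1/(1−f) ≈ 1.33333.
Loading dose to hit Cmax,ss on first dose: D_load = D_maint·R ≈ 150 × 1.33333 ≈ 200.00 mg.

200 mg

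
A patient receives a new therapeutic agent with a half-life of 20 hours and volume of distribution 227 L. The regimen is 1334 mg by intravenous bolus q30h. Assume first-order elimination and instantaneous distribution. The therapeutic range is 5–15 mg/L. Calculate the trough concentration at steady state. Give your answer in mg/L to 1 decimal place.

3.2 mg/L

Over one 30-h interval, 30/20 ≈ 1.5 half-lives elapse, leaving f ≈ 0.3536 of each dose.
At steady state, accumulation factor R = 1/(1 − e^(−kτ)) ≈ 1.5470.
Single-dose peak C₀ = D/Vd = 1334/227 ≈ 5.877 mg/L.
Steady-state peak Cmax,ss = C₀·R ≈ 5.877 × 1.5470 ≈ 9.092 mg/L.
One interval later, Cmin,ss = Cmax,ss·e^(−kτ) ≈ 9.092 × 0.3536 ≈ 3.215 mg/L.
Trough 3.2 mg/L vs MEC 5 mg/L: subtherapeutic.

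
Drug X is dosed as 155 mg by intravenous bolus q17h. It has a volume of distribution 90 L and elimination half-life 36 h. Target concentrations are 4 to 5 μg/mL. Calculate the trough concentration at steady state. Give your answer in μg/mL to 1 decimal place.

4.4 μg/mL

Over one 17-h interval, 17/36 ≈ 0.47222 half-lives elapse, leaving f ≈ 0.7209 of each dose.
At steady state, accumulation factor R = 1/(1 − e^(−kτ)) ≈ 3.5829.
Each bolus raises the concentration by D/Vd = 155/90 ≈ 1.722 μg/mL.
Steady-state peak Cmax,ss = C₀·R ≈ 1.722 × 3.5829 ≈ 6.170 μg/mL.
Steady-state trough Cmin,ss = Cmax,ss·f ≈ 6.170 × 0.7209 ≈ 4.448 μg/mL.
Trough 4.4 μg/mL vs MEC 4 μg/mL: adequate.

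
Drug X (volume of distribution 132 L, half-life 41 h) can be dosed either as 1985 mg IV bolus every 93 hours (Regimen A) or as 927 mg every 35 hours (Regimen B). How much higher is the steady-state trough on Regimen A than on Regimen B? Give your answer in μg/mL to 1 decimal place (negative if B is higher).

-4.8 μg/mL

Regimen A: f = (1/2)^(93/41) ≈ 0.2076; Cmin,ss = (1985/132)·f/(1−f) ≈ 3.940 μg/mL.
Regimen B: f = (1/2)^(35/41) ≈ 0.5534; Cmin,ss = (927/132)·f/(1−f) ≈ 8.702 μg/mL.
Difference ≈ 3.940 − 8.702 ≈ -4.762 μg/mL.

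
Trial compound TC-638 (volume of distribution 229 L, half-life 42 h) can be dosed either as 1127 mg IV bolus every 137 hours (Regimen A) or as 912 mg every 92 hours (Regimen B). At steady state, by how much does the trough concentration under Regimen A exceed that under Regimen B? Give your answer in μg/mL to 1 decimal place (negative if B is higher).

Regimen A: f = (1/2)^(137/42) ≈ 0.1042; Cmin,ss = (1127/229)·f/(1−f) ≈ 0.572 μg/mL.
Regimen B: f = (1/2)^(92/42) ≈ 0.2191; Cmin,ss = (912/229)·f/(1−f) ≈ 1.117 μg/mL.
Difference ≈ 0.572 − 1.117 ≈ -0.545 μg/mL.

-0.5 μg/mL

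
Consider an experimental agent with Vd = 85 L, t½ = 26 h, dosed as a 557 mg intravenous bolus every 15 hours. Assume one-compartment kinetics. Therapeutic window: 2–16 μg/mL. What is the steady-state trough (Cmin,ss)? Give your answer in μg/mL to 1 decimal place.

Over one 15-h interval, 15/26 ≈ 0.57692 half-lives elapse, leaving f ≈ 0.6704 of each dose.
Single-dose peak C₀ = D/Vd = 557/85 ≈ 6.553 μg/mL.
Steady-state trough Cmin,ss = C₀·f/(1−f) ≈ 6.553 × 0.6704/0.3296 ≈ 13.329 μg/mL.
Trough 13.3 μg/mL vs MEC 2 μg/mL: adequate.

13.3 μg/mL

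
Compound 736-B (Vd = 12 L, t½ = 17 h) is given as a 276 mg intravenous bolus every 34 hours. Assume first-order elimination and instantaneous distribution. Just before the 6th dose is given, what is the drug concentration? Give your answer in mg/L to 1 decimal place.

f = (1/2)^(τ/t½) = (1/2)^(34/17) ≈ 0.2500.
C₀ = D/Vd = 276/12 ≈ 23.000 mg/L.
Before the 6th dose, 5 doses have been given. Superposition: Cmin = C₀·(f + f² + … + f^5).
≈ 23.000 × (0.2500 + 0.0625 + 0.0156 + 0.0039 + 0.0010) ≈ 23.000 × 0.3330 ≈ 7.659 mg/L.

7.7 mg/L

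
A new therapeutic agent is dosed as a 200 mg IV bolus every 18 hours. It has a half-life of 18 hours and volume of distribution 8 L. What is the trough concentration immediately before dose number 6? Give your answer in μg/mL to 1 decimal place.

f = (1/2)^(τ/t½) = (1/2)^(18/18) ≈ 0.5000.
C₀ = D/Vd = 200/8 ≈ 25.000 μg/mL.
Before the 6th dose, 5 doses have been given. Superposition: Cmin = C₀·(f + f² + … + f^5).
≈ 25.000 × (0.5000 + 0.2500 + 0.1250 + 0.0625 + 0.0313) ≈ 25.000 × 0.9688 ≈ 24.220 μg/mL.

24.2 μg/mL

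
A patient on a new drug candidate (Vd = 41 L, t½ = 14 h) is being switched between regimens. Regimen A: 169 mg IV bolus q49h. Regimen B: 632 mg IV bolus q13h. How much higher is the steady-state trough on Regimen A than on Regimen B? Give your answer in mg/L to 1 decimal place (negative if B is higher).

Regimen A: f = (1/2)^(49/14) ≈ 0.0884; Cmin,ss = (169/41)·f/(1−f) ≈ 0.400 mg/L.
Regimen B: f = (1/2)^(13/14) ≈ 0.5254; Cmin,ss = (632/41)·f/(1−f) ≈ 17.065 mg/L.
Difference ≈ 0.400 − 17.065 ≈ -16.665 mg/L.

-16.7 mg/L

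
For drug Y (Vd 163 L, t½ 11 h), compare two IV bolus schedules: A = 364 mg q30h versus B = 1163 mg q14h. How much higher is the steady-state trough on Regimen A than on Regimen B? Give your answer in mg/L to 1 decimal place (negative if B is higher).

-4.6 mg/L

Regimen A: f = (1/2)^(30/11) ≈ 0.1510; Cmin,ss = (364/163)·f/(1−f) ≈ 0.397 mg/L.
Regimen B: f = (1/2)^(14/11) ≈ 0.4139; Cmin,ss = (1163/163)·f/(1−f) ≈ 5.039 mg/L.
Difference ≈ 0.397 − 5.039 ≈ -4.642 mg/L.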